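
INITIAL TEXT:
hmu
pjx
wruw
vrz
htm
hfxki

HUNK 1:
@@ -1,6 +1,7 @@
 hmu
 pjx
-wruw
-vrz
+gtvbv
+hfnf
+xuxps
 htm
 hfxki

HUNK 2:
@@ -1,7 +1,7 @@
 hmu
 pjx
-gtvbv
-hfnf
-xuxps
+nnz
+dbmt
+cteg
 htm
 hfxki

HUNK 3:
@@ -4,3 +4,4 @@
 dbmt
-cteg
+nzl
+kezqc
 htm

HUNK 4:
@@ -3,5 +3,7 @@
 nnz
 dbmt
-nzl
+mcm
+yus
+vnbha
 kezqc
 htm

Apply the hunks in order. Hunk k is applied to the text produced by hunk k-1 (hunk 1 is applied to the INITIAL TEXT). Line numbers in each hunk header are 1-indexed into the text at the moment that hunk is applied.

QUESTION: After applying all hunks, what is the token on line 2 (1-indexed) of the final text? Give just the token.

Hunk 1: at line 1 remove [wruw,vrz] add [gtvbv,hfnf,xuxps] -> 7 lines: hmu pjx gtvbv hfnf xuxps htm hfxki
Hunk 2: at line 1 remove [gtvbv,hfnf,xuxps] add [nnz,dbmt,cteg] -> 7 lines: hmu pjx nnz dbmt cteg htm hfxki
Hunk 3: at line 4 remove [cteg] add [nzl,kezqc] -> 8 lines: hmu pjx nnz dbmt nzl kezqc htm hfxki
Hunk 4: at line 3 remove [nzl] add [mcm,yus,vnbha] -> 10 lines: hmu pjx nnz dbmt mcm yus vnbha kezqc htm hfxki
Final line 2: pjx

Answer: pjx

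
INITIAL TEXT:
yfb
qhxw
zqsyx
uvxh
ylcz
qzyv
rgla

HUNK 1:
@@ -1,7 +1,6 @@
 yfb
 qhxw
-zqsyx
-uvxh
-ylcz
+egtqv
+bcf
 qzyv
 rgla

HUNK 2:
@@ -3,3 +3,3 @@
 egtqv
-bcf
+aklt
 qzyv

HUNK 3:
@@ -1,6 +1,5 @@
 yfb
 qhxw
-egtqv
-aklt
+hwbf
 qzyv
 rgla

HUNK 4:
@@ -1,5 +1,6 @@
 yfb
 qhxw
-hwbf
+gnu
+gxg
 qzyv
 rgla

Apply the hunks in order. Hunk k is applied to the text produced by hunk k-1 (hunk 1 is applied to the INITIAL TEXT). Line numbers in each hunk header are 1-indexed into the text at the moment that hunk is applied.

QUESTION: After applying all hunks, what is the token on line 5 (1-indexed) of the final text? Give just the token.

Answer: qzyv

Derivation:
Hunk 1: at line 1 remove [zqsyx,uvxh,ylcz] add [egtqv,bcf] -> 6 lines: yfb qhxw egtqv bcf qzyv rgla
Hunk 2: at line 3 remove [bcf] add [aklt] -> 6 lines: yfb qhxw egtqv aklt qzyv rgla
Hunk 3: at line 1 remove [egtqv,aklt] add [hwbf] -> 5 lines: yfb qhxw hwbf qzyv rgla
Hunk 4: at line 1 remove [hwbf] add [gnu,gxg] -> 6 lines: yfb qhxw gnu gxg qzyv rgla
Final line 5: qzyv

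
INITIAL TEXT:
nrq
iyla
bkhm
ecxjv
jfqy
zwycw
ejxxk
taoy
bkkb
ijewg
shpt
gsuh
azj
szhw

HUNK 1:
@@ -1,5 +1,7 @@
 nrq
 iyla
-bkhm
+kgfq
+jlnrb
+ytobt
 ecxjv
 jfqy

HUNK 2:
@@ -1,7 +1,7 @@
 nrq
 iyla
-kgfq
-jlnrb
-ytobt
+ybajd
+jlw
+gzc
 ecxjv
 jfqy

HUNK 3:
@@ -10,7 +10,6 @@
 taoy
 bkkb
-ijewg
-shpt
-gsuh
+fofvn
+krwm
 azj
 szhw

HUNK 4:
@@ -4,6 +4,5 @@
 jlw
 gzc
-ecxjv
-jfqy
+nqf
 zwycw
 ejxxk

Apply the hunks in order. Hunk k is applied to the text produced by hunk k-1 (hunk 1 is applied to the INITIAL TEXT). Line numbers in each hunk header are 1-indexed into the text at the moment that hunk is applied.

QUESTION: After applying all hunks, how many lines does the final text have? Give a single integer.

Answer: 14

Derivation:
Hunk 1: at line 1 remove [bkhm] add [kgfq,jlnrb,ytobt] -> 16 lines: nrq iyla kgfq jlnrb ytobt ecxjv jfqy zwycw ejxxk taoy bkkb ijewg shpt gsuh azj szhw
Hunk 2: at line 1 remove [kgfq,jlnrb,ytobt] add [ybajd,jlw,gzc] -> 16 lines: nrq iyla ybajd jlw gzc ecxjv jfqy zwycw ejxxk taoy bkkb ijewg shpt gsuh azj szhw
Hunk 3: at line 10 remove [ijewg,shpt,gsuh] add [fofvn,krwm] -> 15 lines: nrq iyla ybajd jlw gzc ecxjv jfqy zwycw ejxxk taoy bkkb fofvn krwm azj szhw
Hunk 4: at line 4 remove [ecxjv,jfqy] add [nqf] -> 14 lines: nrq iyla ybajd jlw gzc nqf zwycw ejxxk taoy bkkb fofvn krwm azj szhw
Final line count: 14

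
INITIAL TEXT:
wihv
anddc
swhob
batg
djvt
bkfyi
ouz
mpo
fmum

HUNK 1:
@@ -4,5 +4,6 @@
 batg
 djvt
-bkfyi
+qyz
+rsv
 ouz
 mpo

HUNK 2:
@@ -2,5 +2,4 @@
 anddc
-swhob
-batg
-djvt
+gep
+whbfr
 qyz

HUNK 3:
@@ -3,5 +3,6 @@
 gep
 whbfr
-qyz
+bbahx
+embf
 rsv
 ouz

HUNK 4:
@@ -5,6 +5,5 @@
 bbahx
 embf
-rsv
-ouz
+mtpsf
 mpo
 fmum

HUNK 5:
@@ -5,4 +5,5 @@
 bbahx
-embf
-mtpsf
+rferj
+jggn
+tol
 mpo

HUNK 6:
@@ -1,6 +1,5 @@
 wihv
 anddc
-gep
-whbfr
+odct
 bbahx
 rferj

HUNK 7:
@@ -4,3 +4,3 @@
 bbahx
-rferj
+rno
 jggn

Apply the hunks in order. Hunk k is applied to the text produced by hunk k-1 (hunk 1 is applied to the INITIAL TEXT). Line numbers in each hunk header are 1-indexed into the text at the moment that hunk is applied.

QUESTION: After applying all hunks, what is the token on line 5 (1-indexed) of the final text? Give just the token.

Hunk 1: at line 4 remove [bkfyi] add [qyz,rsv] -> 10 lines: wihv anddc swhob batg djvt qyz rsv ouz mpo fmum
Hunk 2: at line 2 remove [swhob,batg,djvt] add [gep,whbfr] -> 9 lines: wihv anddc gep whbfr qyz rsv ouz mpo fmum
Hunk 3: at line 3 remove [qyz] add [bbahx,embf] -> 10 lines: wihv anddc gep whbfr bbahx embf rsv ouz mpo fmum
Hunk 4: at line 5 remove [rsv,ouz] add [mtpsf] -> 9 lines: wihv anddc gep whbfr bbahx embf mtpsf mpo fmum
Hunk 5: at line 5 remove [embf,mtpsf] add [rferj,jggn,tol] -> 10 lines: wihv anddc gep whbfr bbahx rferj jggn tol mpo fmum
Hunk 6: at line 1 remove [gep,whbfr] add [odct] -> 9 lines: wihv anddc odct bbahx rferj jggn tol mpo fmum
Hunk 7: at line 4 remove [rferj] add [rno] -> 9 lines: wihv anddc odct bbahx rno jggn tol mpo fmum
Final line 5: rno

Answer: rno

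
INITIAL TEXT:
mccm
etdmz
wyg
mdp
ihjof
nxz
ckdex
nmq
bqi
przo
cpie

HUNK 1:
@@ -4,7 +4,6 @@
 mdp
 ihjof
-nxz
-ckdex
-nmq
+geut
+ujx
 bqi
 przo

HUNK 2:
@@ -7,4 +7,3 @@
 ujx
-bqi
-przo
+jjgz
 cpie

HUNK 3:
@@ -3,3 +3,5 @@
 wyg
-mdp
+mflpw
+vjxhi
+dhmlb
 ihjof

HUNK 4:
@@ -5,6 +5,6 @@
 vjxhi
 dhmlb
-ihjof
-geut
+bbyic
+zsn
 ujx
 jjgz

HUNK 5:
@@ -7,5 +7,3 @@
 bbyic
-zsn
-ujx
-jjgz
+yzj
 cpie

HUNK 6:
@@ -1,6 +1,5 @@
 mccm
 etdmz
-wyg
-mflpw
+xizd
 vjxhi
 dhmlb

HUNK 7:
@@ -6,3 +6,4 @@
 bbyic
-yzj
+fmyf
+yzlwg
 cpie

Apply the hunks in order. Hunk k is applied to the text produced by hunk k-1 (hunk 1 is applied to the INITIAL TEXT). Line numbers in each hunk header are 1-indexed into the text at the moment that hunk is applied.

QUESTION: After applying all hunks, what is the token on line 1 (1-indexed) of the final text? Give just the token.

Answer: mccm

Derivation:
Hunk 1: at line 4 remove [nxz,ckdex,nmq] add [geut,ujx] -> 10 lines: mccm etdmz wyg mdp ihjof geut ujx bqi przo cpie
Hunk 2: at line 7 remove [bqi,przo] add [jjgz] -> 9 lines: mccm etdmz wyg mdp ihjof geut ujx jjgz cpie
Hunk 3: at line 3 remove [mdp] add [mflpw,vjxhi,dhmlb] -> 11 lines: mccm etdmz wyg mflpw vjxhi dhmlb ihjof geut ujx jjgz cpie
Hunk 4: at line 5 remove [ihjof,geut] add [bbyic,zsn] -> 11 lines: mccm etdmz wyg mflpw vjxhi dhmlb bbyic zsn ujx jjgz cpie
Hunk 5: at line 7 remove [zsn,ujx,jjgz] add [yzj] -> 9 lines: mccm etdmz wyg mflpw vjxhi dhmlb bbyic yzj cpie
Hunk 6: at line 1 remove [wyg,mflpw] add [xizd] -> 8 lines: mccm etdmz xizd vjxhi dhmlb bbyic yzj cpie
Hunk 7: at line 6 remove [yzj] add [fmyf,yzlwg] -> 9 lines: mccm etdmz xizd vjxhi dhmlb bbyic fmyf yzlwg cpie
Final line 1: mccm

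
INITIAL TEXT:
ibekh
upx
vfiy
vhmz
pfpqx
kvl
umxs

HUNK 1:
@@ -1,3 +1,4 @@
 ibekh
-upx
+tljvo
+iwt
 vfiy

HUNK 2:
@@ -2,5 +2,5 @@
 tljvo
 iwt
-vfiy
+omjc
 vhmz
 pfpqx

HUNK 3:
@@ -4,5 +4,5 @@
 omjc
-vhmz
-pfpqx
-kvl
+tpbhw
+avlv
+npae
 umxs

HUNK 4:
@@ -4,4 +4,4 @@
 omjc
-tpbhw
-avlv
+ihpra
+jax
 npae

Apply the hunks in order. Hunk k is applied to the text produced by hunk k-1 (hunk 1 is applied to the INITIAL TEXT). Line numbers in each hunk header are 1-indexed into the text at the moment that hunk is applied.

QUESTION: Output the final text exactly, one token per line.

Answer: ibekh
tljvo
iwt
omjc
ihpra
jax
npae
umxs

Derivation:
Hunk 1: at line 1 remove [upx] add [tljvo,iwt] -> 8 lines: ibekh tljvo iwt vfiy vhmz pfpqx kvl umxs
Hunk 2: at line 2 remove [vfiy] add [omjc] -> 8 lines: ibekh tljvo iwt omjc vhmz pfpqx kvl umxs
Hunk 3: at line 4 remove [vhmz,pfpqx,kvl] add [tpbhw,avlv,npae] -> 8 lines: ibekh tljvo iwt omjc tpbhw avlv npae umxs
Hunk 4: at line 4 remove [tpbhw,avlv] add [ihpra,jax] -> 8 lines: ibekh tljvo iwt omjc ihpra jax npae umxs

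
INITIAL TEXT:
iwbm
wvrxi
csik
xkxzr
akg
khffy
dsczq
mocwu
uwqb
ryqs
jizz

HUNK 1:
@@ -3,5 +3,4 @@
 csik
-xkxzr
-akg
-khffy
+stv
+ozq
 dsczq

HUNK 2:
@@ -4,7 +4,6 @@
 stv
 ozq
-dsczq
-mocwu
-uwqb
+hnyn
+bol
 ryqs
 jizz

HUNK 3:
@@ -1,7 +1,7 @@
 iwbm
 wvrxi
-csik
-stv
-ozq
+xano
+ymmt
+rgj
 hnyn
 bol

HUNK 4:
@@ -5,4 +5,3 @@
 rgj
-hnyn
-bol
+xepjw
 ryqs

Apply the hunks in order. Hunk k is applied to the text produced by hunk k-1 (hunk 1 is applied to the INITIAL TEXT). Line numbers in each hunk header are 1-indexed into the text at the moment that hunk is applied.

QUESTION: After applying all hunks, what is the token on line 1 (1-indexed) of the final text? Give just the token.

Hunk 1: at line 3 remove [xkxzr,akg,khffy] add [stv,ozq] -> 10 lines: iwbm wvrxi csik stv ozq dsczq mocwu uwqb ryqs jizz
Hunk 2: at line 4 remove [dsczq,mocwu,uwqb] add [hnyn,bol] -> 9 lines: iwbm wvrxi csik stv ozq hnyn bol ryqs jizz
Hunk 3: at line 1 remove [csik,stv,ozq] add [xano,ymmt,rgj] -> 9 lines: iwbm wvrxi xano ymmt rgj hnyn bol ryqs jizz
Hunk 4: at line 5 remove [hnyn,bol] add [xepjw] -> 8 lines: iwbm wvrxi xano ymmt rgj xepjw ryqs jizz
Final line 1: iwbm

Answer: iwbm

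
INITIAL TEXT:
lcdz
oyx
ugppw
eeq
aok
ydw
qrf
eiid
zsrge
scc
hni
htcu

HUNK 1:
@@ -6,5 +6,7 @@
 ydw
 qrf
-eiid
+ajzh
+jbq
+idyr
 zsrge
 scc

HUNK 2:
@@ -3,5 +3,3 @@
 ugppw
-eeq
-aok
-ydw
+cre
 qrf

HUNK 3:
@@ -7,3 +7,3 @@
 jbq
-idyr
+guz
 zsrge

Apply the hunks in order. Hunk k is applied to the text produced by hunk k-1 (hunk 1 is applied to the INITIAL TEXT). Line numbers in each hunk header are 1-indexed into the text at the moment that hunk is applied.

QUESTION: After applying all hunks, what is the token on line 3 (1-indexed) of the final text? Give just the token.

Hunk 1: at line 6 remove [eiid] add [ajzh,jbq,idyr] -> 14 lines: lcdz oyx ugppw eeq aok ydw qrf ajzh jbq idyr zsrge scc hni htcu
Hunk 2: at line 3 remove [eeq,aok,ydw] add [cre] -> 12 lines: lcdz oyx ugppw cre qrf ajzh jbq idyr zsrge scc hni htcu
Hunk 3: at line 7 remove [idyr] add [guz] -> 12 lines: lcdz oyx ugppw cre qrf ajzh jbq guz zsrge scc hni htcu
Final line 3: ugppw

Answer: ugppw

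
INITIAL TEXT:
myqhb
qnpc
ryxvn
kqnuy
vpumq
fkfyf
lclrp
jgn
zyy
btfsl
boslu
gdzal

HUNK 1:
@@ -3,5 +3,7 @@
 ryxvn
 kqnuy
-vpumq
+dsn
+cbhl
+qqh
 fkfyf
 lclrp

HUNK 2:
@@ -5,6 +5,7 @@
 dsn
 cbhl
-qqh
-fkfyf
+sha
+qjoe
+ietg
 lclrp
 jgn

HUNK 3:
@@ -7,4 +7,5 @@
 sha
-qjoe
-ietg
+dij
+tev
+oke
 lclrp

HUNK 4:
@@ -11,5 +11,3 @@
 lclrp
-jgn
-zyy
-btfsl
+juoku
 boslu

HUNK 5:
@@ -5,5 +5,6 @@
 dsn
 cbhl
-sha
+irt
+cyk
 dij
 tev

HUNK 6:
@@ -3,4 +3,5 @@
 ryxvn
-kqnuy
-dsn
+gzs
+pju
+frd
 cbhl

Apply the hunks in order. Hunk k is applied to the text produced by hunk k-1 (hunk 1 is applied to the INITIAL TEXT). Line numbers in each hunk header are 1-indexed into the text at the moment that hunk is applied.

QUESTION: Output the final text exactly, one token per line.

Answer: myqhb
qnpc
ryxvn
gzs
pju
frd
cbhl
irt
cyk
dij
tev
oke
lclrp
juoku
boslu
gdzal

Derivation:
Hunk 1: at line 3 remove [vpumq] add [dsn,cbhl,qqh] -> 14 lines: myqhb qnpc ryxvn kqnuy dsn cbhl qqh fkfyf lclrp jgn zyy btfsl boslu gdzal
Hunk 2: at line 5 remove [qqh,fkfyf] add [sha,qjoe,ietg] -> 15 lines: myqhb qnpc ryxvn kqnuy dsn cbhl sha qjoe ietg lclrp jgn zyy btfsl boslu gdzal
Hunk 3: at line 7 remove [qjoe,ietg] add [dij,tev,oke] -> 16 lines: myqhb qnpc ryxvn kqnuy dsn cbhl sha dij tev oke lclrp jgn zyy btfsl boslu gdzal
Hunk 4: at line 11 remove [jgn,zyy,btfsl] add [juoku] -> 14 lines: myqhb qnpc ryxvn kqnuy dsn cbhl sha dij tev oke lclrp juoku boslu gdzal
Hunk 5: at line 5 remove [sha] add [irt,cyk] -> 15 lines: myqhb qnpc ryxvn kqnuy dsn cbhl irt cyk dij tev oke lclrp juoku boslu gdzal
Hunk 6: at line 3 remove [kqnuy,dsn] add [gzs,pju,frd] -> 16 lines: myqhb qnpc ryxvn gzs pju frd cbhl irt cyk dij tev oke lclrp juoku boslu gdzal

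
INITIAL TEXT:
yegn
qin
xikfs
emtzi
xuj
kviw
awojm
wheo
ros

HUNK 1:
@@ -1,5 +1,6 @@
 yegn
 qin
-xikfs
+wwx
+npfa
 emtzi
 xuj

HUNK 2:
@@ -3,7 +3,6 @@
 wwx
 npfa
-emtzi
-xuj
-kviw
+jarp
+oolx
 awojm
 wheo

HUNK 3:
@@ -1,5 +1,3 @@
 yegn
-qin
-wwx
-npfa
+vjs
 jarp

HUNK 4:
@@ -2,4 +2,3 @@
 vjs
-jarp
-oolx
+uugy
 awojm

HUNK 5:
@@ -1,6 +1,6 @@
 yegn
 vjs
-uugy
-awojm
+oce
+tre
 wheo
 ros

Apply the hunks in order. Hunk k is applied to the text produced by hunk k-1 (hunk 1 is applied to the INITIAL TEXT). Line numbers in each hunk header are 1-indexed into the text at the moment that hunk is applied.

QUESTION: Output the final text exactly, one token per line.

Answer: yegn
vjs
oce
tre
wheo
ros

Derivation:
Hunk 1: at line 1 remove [xikfs] add [wwx,npfa] -> 10 lines: yegn qin wwx npfa emtzi xuj kviw awojm wheo ros
Hunk 2: at line 3 remove [emtzi,xuj,kviw] add [jarp,oolx] -> 9 lines: yegn qin wwx npfa jarp oolx awojm wheo ros
Hunk 3: at line 1 remove [qin,wwx,npfa] add [vjs] -> 7 lines: yegn vjs jarp oolx awojm wheo ros
Hunk 4: at line 2 remove [jarp,oolx] add [uugy] -> 6 lines: yegn vjs uugy awojm wheo ros
Hunk 5: at line 1 remove [uugy,awojm] add [oce,tre] -> 6 lines: yegn vjs oce tre wheo ros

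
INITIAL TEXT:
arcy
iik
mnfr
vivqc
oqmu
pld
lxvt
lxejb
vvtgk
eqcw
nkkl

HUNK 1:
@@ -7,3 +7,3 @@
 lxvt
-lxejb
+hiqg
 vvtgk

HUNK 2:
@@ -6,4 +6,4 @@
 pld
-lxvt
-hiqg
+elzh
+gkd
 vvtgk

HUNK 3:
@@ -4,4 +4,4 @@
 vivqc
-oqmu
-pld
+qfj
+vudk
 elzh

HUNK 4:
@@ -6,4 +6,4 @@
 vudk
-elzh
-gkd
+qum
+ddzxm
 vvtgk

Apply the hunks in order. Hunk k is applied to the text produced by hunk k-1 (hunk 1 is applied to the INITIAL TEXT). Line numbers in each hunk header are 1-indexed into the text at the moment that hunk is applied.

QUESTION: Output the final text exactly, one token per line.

Hunk 1: at line 7 remove [lxejb] add [hiqg] -> 11 lines: arcy iik mnfr vivqc oqmu pld lxvt hiqg vvtgk eqcw nkkl
Hunk 2: at line 6 remove [lxvt,hiqg] add [elzh,gkd] -> 11 lines: arcy iik mnfr vivqc oqmu pld elzh gkd vvtgk eqcw nkkl
Hunk 3: at line 4 remove [oqmu,pld] add [qfj,vudk] -> 11 lines: arcy iik mnfr vivqc qfj vudk elzh gkd vvtgk eqcw nkkl
Hunk 4: at line 6 remove [elzh,gkd] add [qum,ddzxm] -> 11 lines: arcy iik mnfr vivqc qfj vudk qum ddzxm vvtgk eqcw nkkl

Answer: arcy
iik
mnfr
vivqc
qfj
vudk
qum
ddzxm
vvtgk
eqcw
nkkl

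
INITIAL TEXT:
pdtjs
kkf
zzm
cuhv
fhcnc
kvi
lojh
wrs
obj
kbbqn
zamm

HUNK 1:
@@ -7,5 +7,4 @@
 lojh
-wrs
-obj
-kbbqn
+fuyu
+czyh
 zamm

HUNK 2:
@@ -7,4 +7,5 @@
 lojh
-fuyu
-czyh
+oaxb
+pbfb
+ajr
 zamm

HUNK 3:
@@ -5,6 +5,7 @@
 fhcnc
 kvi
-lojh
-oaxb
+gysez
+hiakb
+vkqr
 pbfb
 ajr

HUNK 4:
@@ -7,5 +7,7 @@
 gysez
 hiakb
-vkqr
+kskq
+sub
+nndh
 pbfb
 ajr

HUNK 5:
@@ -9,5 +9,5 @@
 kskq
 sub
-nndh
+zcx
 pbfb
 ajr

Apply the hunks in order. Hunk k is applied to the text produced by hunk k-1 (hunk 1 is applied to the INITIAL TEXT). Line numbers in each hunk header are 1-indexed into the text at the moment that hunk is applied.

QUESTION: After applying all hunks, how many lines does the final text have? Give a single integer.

Answer: 14

Derivation:
Hunk 1: at line 7 remove [wrs,obj,kbbqn] add [fuyu,czyh] -> 10 lines: pdtjs kkf zzm cuhv fhcnc kvi lojh fuyu czyh zamm
Hunk 2: at line 7 remove [fuyu,czyh] add [oaxb,pbfb,ajr] -> 11 lines: pdtjs kkf zzm cuhv fhcnc kvi lojh oaxb pbfb ajr zamm
Hunk 3: at line 5 remove [lojh,oaxb] add [gysez,hiakb,vkqr] -> 12 lines: pdtjs kkf zzm cuhv fhcnc kvi gysez hiakb vkqr pbfb ajr zamm
Hunk 4: at line 7 remove [vkqr] add [kskq,sub,nndh] -> 14 lines: pdtjs kkf zzm cuhv fhcnc kvi gysez hiakb kskq sub nndh pbfb ajr zamm
Hunk 5: at line 9 remove [nndh] add [zcx] -> 14 lines: pdtjs kkf zzm cuhv fhcnc kvi gysez hiakb kskq sub zcx pbfb ajr zamm
Final line count: 14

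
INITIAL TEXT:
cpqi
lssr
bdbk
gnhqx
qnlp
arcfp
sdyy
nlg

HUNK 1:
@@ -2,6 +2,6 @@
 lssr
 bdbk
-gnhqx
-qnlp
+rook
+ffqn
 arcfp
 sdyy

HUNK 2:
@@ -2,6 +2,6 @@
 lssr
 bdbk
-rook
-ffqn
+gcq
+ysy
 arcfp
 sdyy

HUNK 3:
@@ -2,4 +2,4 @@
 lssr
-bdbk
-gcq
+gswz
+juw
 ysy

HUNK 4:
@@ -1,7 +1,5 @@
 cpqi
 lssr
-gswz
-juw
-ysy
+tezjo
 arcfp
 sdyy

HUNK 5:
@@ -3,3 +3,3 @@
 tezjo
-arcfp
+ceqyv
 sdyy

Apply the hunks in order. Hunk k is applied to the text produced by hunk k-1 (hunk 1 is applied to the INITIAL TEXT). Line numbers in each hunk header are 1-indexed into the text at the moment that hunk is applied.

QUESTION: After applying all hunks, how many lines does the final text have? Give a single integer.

Hunk 1: at line 2 remove [gnhqx,qnlp] add [rook,ffqn] -> 8 lines: cpqi lssr bdbk rook ffqn arcfp sdyy nlg
Hunk 2: at line 2 remove [rook,ffqn] add [gcq,ysy] -> 8 lines: cpqi lssr bdbk gcq ysy arcfp sdyy nlg
Hunk 3: at line 2 remove [bdbk,gcq] add [gswz,juw] -> 8 lines: cpqi lssr gswz juw ysy arcfp sdyy nlg
Hunk 4: at line 1 remove [gswz,juw,ysy] add [tezjo] -> 6 lines: cpqi lssr tezjo arcfp sdyy nlg
Hunk 5: at line 3 remove [arcfp] add [ceqyv] -> 6 lines: cpqi lssr tezjo ceqyv sdyy nlg
Final line count: 6

Answer: 6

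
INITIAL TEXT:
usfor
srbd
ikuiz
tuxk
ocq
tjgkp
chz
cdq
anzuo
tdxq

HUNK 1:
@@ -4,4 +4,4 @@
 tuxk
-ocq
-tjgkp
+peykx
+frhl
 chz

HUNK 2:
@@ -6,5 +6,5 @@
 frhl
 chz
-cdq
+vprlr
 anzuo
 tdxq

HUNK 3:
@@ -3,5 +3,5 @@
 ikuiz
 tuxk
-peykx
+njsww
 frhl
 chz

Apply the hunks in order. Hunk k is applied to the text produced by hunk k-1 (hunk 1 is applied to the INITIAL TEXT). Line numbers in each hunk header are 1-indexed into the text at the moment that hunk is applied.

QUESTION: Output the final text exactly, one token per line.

Hunk 1: at line 4 remove [ocq,tjgkp] add [peykx,frhl] -> 10 lines: usfor srbd ikuiz tuxk peykx frhl chz cdq anzuo tdxq
Hunk 2: at line 6 remove [cdq] add [vprlr] -> 10 lines: usfor srbd ikuiz tuxk peykx frhl chz vprlr anzuo tdxq
Hunk 3: at line 3 remove [peykx] add [njsww] -> 10 lines: usfor srbd ikuiz tuxk njsww frhl chz vprlr anzuo tdxq

Answer: usfor
srbd
ikuiz
tuxk
njsww
frhl
chz
vprlr
anzuo
tdxq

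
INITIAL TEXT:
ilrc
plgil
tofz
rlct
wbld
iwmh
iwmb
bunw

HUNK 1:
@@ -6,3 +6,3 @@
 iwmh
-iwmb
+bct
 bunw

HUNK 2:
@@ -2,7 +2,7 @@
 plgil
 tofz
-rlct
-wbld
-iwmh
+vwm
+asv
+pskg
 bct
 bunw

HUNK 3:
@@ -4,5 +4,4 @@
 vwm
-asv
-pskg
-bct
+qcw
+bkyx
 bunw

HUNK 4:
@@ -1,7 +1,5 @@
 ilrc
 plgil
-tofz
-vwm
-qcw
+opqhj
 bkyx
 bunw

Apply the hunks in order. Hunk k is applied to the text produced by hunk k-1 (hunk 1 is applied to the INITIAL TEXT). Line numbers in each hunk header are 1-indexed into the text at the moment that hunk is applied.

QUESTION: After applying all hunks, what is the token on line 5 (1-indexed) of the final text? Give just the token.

Hunk 1: at line 6 remove [iwmb] add [bct] -> 8 lines: ilrc plgil tofz rlct wbld iwmh bct bunw
Hunk 2: at line 2 remove [rlct,wbld,iwmh] add [vwm,asv,pskg] -> 8 lines: ilrc plgil tofz vwm asv pskg bct bunw
Hunk 3: at line 4 remove [asv,pskg,bct] add [qcw,bkyx] -> 7 lines: ilrc plgil tofz vwm qcw bkyx bunw
Hunk 4: at line 1 remove [tofz,vwm,qcw] add [opqhj] -> 5 lines: ilrc plgil opqhj bkyx bunw
Final line 5: bunw

Answer: bunw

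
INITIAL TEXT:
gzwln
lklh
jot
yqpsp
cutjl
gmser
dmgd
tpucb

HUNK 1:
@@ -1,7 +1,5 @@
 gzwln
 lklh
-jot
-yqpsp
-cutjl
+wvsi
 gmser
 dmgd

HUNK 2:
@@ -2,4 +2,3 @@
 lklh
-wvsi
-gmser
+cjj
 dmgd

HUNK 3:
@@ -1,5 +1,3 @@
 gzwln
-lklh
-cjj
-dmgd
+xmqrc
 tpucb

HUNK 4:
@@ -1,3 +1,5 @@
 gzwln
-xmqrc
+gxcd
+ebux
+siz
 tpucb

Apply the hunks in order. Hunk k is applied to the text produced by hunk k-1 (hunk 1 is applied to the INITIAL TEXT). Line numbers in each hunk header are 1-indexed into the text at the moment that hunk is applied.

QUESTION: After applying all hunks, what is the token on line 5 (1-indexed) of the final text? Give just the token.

Hunk 1: at line 1 remove [jot,yqpsp,cutjl] add [wvsi] -> 6 lines: gzwln lklh wvsi gmser dmgd tpucb
Hunk 2: at line 2 remove [wvsi,gmser] add [cjj] -> 5 lines: gzwln lklh cjj dmgd tpucb
Hunk 3: at line 1 remove [lklh,cjj,dmgd] add [xmqrc] -> 3 lines: gzwln xmqrc tpucb
Hunk 4: at line 1 remove [xmqrc] add [gxcd,ebux,siz] -> 5 lines: gzwln gxcd ebux siz tpucb
Final line 5: tpucb

Answer: tpucb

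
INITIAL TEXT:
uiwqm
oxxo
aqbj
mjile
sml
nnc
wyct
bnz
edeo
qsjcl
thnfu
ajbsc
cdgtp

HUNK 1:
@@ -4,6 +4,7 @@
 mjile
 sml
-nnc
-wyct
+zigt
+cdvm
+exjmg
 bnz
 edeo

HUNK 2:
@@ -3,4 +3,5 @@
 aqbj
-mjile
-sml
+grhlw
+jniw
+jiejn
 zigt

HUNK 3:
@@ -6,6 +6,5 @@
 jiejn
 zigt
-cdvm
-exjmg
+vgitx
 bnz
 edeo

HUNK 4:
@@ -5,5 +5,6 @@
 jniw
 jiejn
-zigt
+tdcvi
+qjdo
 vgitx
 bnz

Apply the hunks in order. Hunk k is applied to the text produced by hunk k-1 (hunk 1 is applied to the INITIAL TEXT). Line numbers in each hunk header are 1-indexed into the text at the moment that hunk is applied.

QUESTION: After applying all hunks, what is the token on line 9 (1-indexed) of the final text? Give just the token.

Answer: vgitx

Derivation:
Hunk 1: at line 4 remove [nnc,wyct] add [zigt,cdvm,exjmg] -> 14 lines: uiwqm oxxo aqbj mjile sml zigt cdvm exjmg bnz edeo qsjcl thnfu ajbsc cdgtp
Hunk 2: at line 3 remove [mjile,sml] add [grhlw,jniw,jiejn] -> 15 lines: uiwqm oxxo aqbj grhlw jniw jiejn zigt cdvm exjmg bnz edeo qsjcl thnfu ajbsc cdgtp
Hunk 3: at line 6 remove [cdvm,exjmg] add [vgitx] -> 14 lines: uiwqm oxxo aqbj grhlw jniw jiejn zigt vgitx bnz edeo qsjcl thnfu ajbsc cdgtp
Hunk 4: at line 5 remove [zigt] add [tdcvi,qjdo] -> 15 lines: uiwqm oxxo aqbj grhlw jniw jiejn tdcvi qjdo vgitx bnz edeo qsjcl thnfu ajbsc cdgtp
Final line 9: vgitx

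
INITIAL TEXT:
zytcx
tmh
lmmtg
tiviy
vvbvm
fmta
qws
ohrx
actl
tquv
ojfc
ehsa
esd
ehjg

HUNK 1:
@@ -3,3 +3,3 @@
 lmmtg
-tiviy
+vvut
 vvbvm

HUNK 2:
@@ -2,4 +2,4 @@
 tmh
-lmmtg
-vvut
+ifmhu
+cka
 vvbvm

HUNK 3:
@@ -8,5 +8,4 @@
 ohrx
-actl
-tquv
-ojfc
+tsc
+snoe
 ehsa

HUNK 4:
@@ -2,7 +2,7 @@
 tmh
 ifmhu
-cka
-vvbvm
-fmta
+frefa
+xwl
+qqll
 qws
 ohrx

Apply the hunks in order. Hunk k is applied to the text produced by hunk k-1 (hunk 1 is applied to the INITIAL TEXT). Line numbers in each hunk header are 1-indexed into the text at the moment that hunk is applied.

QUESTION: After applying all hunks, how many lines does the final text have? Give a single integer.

Hunk 1: at line 3 remove [tiviy] add [vvut] -> 14 lines: zytcx tmh lmmtg vvut vvbvm fmta qws ohrx actl tquv ojfc ehsa esd ehjg
Hunk 2: at line 2 remove [lmmtg,vvut] add [ifmhu,cka] -> 14 lines: zytcx tmh ifmhu cka vvbvm fmta qws ohrx actl tquv ojfc ehsa esd ehjg
Hunk 3: at line 8 remove [actl,tquv,ojfc] add [tsc,snoe] -> 13 lines: zytcx tmh ifmhu cka vvbvm fmta qws ohrx tsc snoe ehsa esd ehjg
Hunk 4: at line 2 remove [cka,vvbvm,fmta] add [frefa,xwl,qqll] -> 13 lines: zytcx tmh ifmhu frefa xwl qqll qws ohrx tsc snoe ehsa esd ehjg
Final line count: 13

Answer: 13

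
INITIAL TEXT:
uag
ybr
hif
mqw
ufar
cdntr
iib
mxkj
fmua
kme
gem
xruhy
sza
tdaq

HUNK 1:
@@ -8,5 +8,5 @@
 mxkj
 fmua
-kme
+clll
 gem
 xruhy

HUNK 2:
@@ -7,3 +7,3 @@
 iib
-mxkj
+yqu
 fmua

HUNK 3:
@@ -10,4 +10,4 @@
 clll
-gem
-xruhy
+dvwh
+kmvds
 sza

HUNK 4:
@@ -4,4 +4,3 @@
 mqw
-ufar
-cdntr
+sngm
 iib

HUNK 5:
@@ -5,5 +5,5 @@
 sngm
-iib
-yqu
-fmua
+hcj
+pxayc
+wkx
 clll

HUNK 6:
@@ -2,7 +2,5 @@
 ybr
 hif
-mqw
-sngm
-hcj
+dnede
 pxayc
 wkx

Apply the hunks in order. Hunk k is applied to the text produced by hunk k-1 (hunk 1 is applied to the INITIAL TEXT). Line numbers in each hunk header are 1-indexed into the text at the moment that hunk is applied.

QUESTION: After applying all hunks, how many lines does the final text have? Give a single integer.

Hunk 1: at line 8 remove [kme] add [clll] -> 14 lines: uag ybr hif mqw ufar cdntr iib mxkj fmua clll gem xruhy sza tdaq
Hunk 2: at line 7 remove [mxkj] add [yqu] -> 14 lines: uag ybr hif mqw ufar cdntr iib yqu fmua clll gem xruhy sza tdaq
Hunk 3: at line 10 remove [gem,xruhy] add [dvwh,kmvds] -> 14 lines: uag ybr hif mqw ufar cdntr iib yqu fmua clll dvwh kmvds sza tdaq
Hunk 4: at line 4 remove [ufar,cdntr] add [sngm] -> 13 lines: uag ybr hif mqw sngm iib yqu fmua clll dvwh kmvds sza tdaq
Hunk 5: at line 5 remove [iib,yqu,fmua] add [hcj,pxayc,wkx] -> 13 lines: uag ybr hif mqw sngm hcj pxayc wkx clll dvwh kmvds sza tdaq
Hunk 6: at line 2 remove [mqw,sngm,hcj] add [dnede] -> 11 lines: uag ybr hif dnede pxayc wkx clll dvwh kmvds sza tdaq
Final line count: 11

Answer: 11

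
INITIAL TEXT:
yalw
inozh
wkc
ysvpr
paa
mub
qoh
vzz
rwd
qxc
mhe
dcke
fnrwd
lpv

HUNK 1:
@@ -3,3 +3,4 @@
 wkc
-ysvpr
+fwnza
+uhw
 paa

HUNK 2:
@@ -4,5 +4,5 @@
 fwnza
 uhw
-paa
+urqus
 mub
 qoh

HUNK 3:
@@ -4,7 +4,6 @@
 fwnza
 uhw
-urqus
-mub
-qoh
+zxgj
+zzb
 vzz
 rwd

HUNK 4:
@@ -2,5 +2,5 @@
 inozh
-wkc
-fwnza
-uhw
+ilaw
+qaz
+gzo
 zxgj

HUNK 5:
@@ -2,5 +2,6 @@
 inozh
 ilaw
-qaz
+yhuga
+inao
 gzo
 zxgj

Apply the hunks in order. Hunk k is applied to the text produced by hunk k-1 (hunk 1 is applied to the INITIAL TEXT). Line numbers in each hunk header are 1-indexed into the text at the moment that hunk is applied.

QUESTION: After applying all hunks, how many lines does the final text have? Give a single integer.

Answer: 15

Derivation:
Hunk 1: at line 3 remove [ysvpr] add [fwnza,uhw] -> 15 lines: yalw inozh wkc fwnza uhw paa mub qoh vzz rwd qxc mhe dcke fnrwd lpv
Hunk 2: at line 4 remove [paa] add [urqus] -> 15 lines: yalw inozh wkc fwnza uhw urqus mub qoh vzz rwd qxc mhe dcke fnrwd lpv
Hunk 3: at line 4 remove [urqus,mub,qoh] add [zxgj,zzb] -> 14 lines: yalw inozh wkc fwnza uhw zxgj zzb vzz rwd qxc mhe dcke fnrwd lpv
Hunk 4: at line 2 remove [wkc,fwnza,uhw] add [ilaw,qaz,gzo] -> 14 lines: yalw inozh ilaw qaz gzo zxgj zzb vzz rwd qxc mhe dcke fnrwd lpv
Hunk 5: at line 2 remove [qaz] add [yhuga,inao] -> 15 lines: yalw inozh ilaw yhuga inao gzo zxgj zzb vzz rwd qxc mhe dcke fnrwd lpv
Final line count: 15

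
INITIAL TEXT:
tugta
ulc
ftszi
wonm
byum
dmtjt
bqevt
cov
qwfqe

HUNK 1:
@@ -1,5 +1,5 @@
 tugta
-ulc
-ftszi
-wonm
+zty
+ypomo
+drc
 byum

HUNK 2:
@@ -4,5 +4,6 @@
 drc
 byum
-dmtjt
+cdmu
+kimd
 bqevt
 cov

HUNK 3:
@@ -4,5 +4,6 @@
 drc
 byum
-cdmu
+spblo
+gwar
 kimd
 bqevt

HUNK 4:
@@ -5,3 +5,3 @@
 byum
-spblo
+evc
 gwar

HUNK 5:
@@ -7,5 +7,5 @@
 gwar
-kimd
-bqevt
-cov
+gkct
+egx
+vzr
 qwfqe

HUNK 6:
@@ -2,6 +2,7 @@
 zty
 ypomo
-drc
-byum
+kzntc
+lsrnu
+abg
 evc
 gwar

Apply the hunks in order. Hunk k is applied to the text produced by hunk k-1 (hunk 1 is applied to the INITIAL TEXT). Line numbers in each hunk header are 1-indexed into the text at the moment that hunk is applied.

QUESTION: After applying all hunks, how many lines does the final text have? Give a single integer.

Hunk 1: at line 1 remove [ulc,ftszi,wonm] add [zty,ypomo,drc] -> 9 lines: tugta zty ypomo drc byum dmtjt bqevt cov qwfqe
Hunk 2: at line 4 remove [dmtjt] add [cdmu,kimd] -> 10 lines: tugta zty ypomo drc byum cdmu kimd bqevt cov qwfqe
Hunk 3: at line 4 remove [cdmu] add [spblo,gwar] -> 11 lines: tugta zty ypomo drc byum spblo gwar kimd bqevt cov qwfqe
Hunk 4: at line 5 remove [spblo] add [evc] -> 11 lines: tugta zty ypomo drc byum evc gwar kimd bqevt cov qwfqe
Hunk 5: at line 7 remove [kimd,bqevt,cov] add [gkct,egx,vzr] -> 11 lines: tugta zty ypomo drc byum evc gwar gkct egx vzr qwfqe
Hunk 6: at line 2 remove [drc,byum] add [kzntc,lsrnu,abg] -> 12 lines: tugta zty ypomo kzntc lsrnu abg evc gwar gkct egx vzr qwfqe
Final line count: 12

Answer: 12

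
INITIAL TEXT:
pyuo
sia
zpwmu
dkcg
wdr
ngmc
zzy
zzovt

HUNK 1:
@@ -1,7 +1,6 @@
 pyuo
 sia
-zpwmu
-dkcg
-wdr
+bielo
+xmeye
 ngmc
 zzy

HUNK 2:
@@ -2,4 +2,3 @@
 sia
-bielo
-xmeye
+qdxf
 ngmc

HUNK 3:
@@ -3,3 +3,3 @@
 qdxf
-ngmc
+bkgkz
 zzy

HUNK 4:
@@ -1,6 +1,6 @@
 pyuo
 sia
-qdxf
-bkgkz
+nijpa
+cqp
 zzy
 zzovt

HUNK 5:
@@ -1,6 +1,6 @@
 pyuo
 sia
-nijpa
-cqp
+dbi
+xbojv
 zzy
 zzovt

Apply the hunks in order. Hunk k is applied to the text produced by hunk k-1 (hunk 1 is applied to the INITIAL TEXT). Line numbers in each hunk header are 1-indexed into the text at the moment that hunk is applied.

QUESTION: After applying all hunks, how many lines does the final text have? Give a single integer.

Answer: 6

Derivation:
Hunk 1: at line 1 remove [zpwmu,dkcg,wdr] add [bielo,xmeye] -> 7 lines: pyuo sia bielo xmeye ngmc zzy zzovt
Hunk 2: at line 2 remove [bielo,xmeye] add [qdxf] -> 6 lines: pyuo sia qdxf ngmc zzy zzovt
Hunk 3: at line 3 remove [ngmc] add [bkgkz] -> 6 lines: pyuo sia qdxf bkgkz zzy zzovt
Hunk 4: at line 1 remove [qdxf,bkgkz] add [nijpa,cqp] -> 6 lines: pyuo sia nijpa cqp zzy zzovt
Hunk 5: at line 1 remove [nijpa,cqp] add [dbi,xbojv] -> 6 lines: pyuo sia dbi xbojv zzy zzovt
Final line count: 6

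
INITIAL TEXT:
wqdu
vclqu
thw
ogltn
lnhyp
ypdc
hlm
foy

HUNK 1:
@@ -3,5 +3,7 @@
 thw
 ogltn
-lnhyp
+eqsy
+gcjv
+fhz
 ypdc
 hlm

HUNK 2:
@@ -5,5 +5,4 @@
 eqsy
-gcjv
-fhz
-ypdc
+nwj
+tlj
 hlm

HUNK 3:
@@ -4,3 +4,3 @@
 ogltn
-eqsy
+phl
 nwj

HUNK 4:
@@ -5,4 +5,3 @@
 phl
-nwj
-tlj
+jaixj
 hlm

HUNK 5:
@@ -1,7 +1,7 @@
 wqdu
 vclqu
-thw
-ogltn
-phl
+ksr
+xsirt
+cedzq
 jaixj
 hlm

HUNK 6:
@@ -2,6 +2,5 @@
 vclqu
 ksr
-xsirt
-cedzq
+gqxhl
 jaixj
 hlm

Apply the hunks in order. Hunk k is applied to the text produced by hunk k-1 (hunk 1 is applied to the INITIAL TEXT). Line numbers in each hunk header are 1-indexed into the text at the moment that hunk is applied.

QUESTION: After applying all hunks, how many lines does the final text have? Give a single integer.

Answer: 7

Derivation:
Hunk 1: at line 3 remove [lnhyp] add [eqsy,gcjv,fhz] -> 10 lines: wqdu vclqu thw ogltn eqsy gcjv fhz ypdc hlm foy
Hunk 2: at line 5 remove [gcjv,fhz,ypdc] add [nwj,tlj] -> 9 lines: wqdu vclqu thw ogltn eqsy nwj tlj hlm foy
Hunk 3: at line 4 remove [eqsy] add [phl] -> 9 lines: wqdu vclqu thw ogltn phl nwj tlj hlm foy
Hunk 4: at line 5 remove [nwj,tlj] add [jaixj] -> 8 lines: wqdu vclqu thw ogltn phl jaixj hlm foy
Hunk 5: at line 1 remove [thw,ogltn,phl] add [ksr,xsirt,cedzq] -> 8 lines: wqdu vclqu ksr xsirt cedzq jaixj hlm foy
Hunk 6: at line 2 remove [xsirt,cedzq] add [gqxhl] -> 7 lines: wqdu vclqu ksr gqxhl jaixj hlm foy
Final line count: 7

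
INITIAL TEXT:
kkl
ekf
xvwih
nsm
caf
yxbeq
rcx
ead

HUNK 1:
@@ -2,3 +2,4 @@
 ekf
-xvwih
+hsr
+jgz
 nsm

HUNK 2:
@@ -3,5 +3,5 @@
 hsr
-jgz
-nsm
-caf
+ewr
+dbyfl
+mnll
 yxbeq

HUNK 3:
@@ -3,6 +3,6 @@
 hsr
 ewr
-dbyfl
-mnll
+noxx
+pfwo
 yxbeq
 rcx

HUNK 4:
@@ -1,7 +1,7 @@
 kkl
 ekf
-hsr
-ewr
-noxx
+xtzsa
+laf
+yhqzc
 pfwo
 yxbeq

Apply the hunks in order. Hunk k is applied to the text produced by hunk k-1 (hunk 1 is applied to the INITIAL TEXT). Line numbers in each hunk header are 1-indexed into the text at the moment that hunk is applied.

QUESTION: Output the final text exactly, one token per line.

Hunk 1: at line 2 remove [xvwih] add [hsr,jgz] -> 9 lines: kkl ekf hsr jgz nsm caf yxbeq rcx ead
Hunk 2: at line 3 remove [jgz,nsm,caf] add [ewr,dbyfl,mnll] -> 9 lines: kkl ekf hsr ewr dbyfl mnll yxbeq rcx ead
Hunk 3: at line 3 remove [dbyfl,mnll] add [noxx,pfwo] -> 9 lines: kkl ekf hsr ewr noxx pfwo yxbeq rcx ead
Hunk 4: at line 1 remove [hsr,ewr,noxx] add [xtzsa,laf,yhqzc] -> 9 lines: kkl ekf xtzsa laf yhqzc pfwo yxbeq rcx ead

Answer: kkl
ekf
xtzsa
laf
yhqzc
pfwo
yxbeq
rcx
ead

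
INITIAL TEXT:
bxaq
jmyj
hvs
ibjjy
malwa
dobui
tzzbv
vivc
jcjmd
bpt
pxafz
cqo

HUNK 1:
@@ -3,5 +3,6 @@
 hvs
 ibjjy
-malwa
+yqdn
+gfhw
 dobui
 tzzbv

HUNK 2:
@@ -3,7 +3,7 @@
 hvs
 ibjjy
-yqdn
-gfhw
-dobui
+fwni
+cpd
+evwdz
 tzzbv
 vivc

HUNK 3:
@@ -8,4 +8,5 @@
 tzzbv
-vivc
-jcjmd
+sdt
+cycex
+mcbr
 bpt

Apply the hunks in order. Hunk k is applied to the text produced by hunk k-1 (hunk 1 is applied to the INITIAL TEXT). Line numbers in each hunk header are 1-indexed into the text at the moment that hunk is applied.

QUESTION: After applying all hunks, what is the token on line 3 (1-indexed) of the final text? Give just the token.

Answer: hvs

Derivation:
Hunk 1: at line 3 remove [malwa] add [yqdn,gfhw] -> 13 lines: bxaq jmyj hvs ibjjy yqdn gfhw dobui tzzbv vivc jcjmd bpt pxafz cqo
Hunk 2: at line 3 remove [yqdn,gfhw,dobui] add [fwni,cpd,evwdz] -> 13 lines: bxaq jmyj hvs ibjjy fwni cpd evwdz tzzbv vivc jcjmd bpt pxafz cqo
Hunk 3: at line 8 remove [vivc,jcjmd] add [sdt,cycex,mcbr] -> 14 lines: bxaq jmyj hvs ibjjy fwni cpd evwdz tzzbv sdt cycex mcbr bpt pxafz cqo
Final line 3: hvs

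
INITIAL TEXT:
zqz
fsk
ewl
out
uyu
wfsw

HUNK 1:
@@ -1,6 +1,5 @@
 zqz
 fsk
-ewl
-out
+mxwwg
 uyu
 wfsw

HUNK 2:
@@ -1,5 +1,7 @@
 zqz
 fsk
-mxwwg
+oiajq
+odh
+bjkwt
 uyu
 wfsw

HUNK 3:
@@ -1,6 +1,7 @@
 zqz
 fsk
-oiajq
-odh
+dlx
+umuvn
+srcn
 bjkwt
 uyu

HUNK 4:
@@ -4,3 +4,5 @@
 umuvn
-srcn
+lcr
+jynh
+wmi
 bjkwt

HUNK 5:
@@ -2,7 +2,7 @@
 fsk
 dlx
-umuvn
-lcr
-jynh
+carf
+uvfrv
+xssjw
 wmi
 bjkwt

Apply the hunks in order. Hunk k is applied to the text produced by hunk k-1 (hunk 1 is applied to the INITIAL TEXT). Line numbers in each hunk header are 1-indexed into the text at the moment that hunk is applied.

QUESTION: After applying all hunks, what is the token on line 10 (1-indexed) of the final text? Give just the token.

Hunk 1: at line 1 remove [ewl,out] add [mxwwg] -> 5 lines: zqz fsk mxwwg uyu wfsw
Hunk 2: at line 1 remove [mxwwg] add [oiajq,odh,bjkwt] -> 7 lines: zqz fsk oiajq odh bjkwt uyu wfsw
Hunk 3: at line 1 remove [oiajq,odh] add [dlx,umuvn,srcn] -> 8 lines: zqz fsk dlx umuvn srcn bjkwt uyu wfsw
Hunk 4: at line 4 remove [srcn] add [lcr,jynh,wmi] -> 10 lines: zqz fsk dlx umuvn lcr jynh wmi bjkwt uyu wfsw
Hunk 5: at line 2 remove [umuvn,lcr,jynh] add [carf,uvfrv,xssjw] -> 10 lines: zqz fsk dlx carf uvfrv xssjw wmi bjkwt uyu wfsw
Final line 10: wfsw

Answer: wfsw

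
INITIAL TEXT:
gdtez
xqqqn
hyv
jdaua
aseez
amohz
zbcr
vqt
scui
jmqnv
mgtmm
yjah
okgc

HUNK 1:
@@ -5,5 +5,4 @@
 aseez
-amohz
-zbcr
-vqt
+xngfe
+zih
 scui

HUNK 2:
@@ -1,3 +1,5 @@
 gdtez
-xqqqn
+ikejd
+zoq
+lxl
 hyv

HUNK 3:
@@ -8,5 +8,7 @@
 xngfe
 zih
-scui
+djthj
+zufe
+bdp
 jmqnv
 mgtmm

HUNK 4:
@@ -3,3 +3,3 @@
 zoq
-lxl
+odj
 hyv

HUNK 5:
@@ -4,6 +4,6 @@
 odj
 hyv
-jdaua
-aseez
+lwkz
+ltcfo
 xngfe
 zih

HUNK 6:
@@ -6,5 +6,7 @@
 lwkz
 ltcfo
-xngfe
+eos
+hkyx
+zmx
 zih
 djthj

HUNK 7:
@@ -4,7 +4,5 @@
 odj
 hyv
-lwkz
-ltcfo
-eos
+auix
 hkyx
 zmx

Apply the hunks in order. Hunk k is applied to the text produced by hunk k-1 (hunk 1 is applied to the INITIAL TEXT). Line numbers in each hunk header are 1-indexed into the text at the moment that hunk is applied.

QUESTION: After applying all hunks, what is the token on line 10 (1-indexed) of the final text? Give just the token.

Hunk 1: at line 5 remove [amohz,zbcr,vqt] add [xngfe,zih] -> 12 lines: gdtez xqqqn hyv jdaua aseez xngfe zih scui jmqnv mgtmm yjah okgc
Hunk 2: at line 1 remove [xqqqn] add [ikejd,zoq,lxl] -> 14 lines: gdtez ikejd zoq lxl hyv jdaua aseez xngfe zih scui jmqnv mgtmm yjah okgc
Hunk 3: at line 8 remove [scui] add [djthj,zufe,bdp] -> 16 lines: gdtez ikejd zoq lxl hyv jdaua aseez xngfe zih djthj zufe bdp jmqnv mgtmm yjah okgc
Hunk 4: at line 3 remove [lxl] add [odj] -> 16 lines: gdtez ikejd zoq odj hyv jdaua aseez xngfe zih djthj zufe bdp jmqnv mgtmm yjah okgc
Hunk 5: at line 4 remove [jdaua,aseez] add [lwkz,ltcfo] -> 16 lines: gdtez ikejd zoq odj hyv lwkz ltcfo xngfe zih djthj zufe bdp jmqnv mgtmm yjah okgc
Hunk 6: at line 6 remove [xngfe] add [eos,hkyx,zmx] -> 18 lines: gdtez ikejd zoq odj hyv lwkz ltcfo eos hkyx zmx zih djthj zufe bdp jmqnv mgtmm yjah okgc
Hunk 7: at line 4 remove [lwkz,ltcfo,eos] add [auix] -> 16 lines: gdtez ikejd zoq odj hyv auix hkyx zmx zih djthj zufe bdp jmqnv mgtmm yjah okgc
Final line 10: djthj

Answer: djthj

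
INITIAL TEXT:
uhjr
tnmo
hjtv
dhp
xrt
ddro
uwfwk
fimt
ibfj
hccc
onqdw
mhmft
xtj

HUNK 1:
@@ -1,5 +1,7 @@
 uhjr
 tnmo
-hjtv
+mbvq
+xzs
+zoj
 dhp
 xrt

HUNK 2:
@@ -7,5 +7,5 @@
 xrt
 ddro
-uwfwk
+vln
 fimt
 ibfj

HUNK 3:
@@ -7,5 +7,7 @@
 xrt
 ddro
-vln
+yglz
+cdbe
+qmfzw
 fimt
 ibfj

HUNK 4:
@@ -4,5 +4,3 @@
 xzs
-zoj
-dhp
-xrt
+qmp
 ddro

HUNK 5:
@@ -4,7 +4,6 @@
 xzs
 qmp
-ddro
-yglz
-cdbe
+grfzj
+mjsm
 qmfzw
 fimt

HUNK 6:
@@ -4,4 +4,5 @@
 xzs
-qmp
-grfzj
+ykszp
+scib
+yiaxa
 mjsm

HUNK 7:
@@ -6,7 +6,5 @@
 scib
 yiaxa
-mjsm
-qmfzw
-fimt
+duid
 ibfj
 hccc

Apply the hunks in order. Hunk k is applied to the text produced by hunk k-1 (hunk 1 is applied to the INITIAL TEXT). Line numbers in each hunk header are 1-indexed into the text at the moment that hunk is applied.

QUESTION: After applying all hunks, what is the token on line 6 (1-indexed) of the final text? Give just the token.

Hunk 1: at line 1 remove [hjtv] add [mbvq,xzs,zoj] -> 15 lines: uhjr tnmo mbvq xzs zoj dhp xrt ddro uwfwk fimt ibfj hccc onqdw mhmft xtj
Hunk 2: at line 7 remove [uwfwk] add [vln] -> 15 lines: uhjr tnmo mbvq xzs zoj dhp xrt ddro vln fimt ibfj hccc onqdw mhmft xtj
Hunk 3: at line 7 remove [vln] add [yglz,cdbe,qmfzw] -> 17 lines: uhjr tnmo mbvq xzs zoj dhp xrt ddro yglz cdbe qmfzw fimt ibfj hccc onqdw mhmft xtj
Hunk 4: at line 4 remove [zoj,dhp,xrt] add [qmp] -> 15 lines: uhjr tnmo mbvq xzs qmp ddro yglz cdbe qmfzw fimt ibfj hccc onqdw mhmft xtj
Hunk 5: at line 4 remove [ddro,yglz,cdbe] add [grfzj,mjsm] -> 14 lines: uhjr tnmo mbvq xzs qmp grfzj mjsm qmfzw fimt ibfj hccc onqdw mhmft xtj
Hunk 6: at line 4 remove [qmp,grfzj] add [ykszp,scib,yiaxa] -> 15 lines: uhjr tnmo mbvq xzs ykszp scib yiaxa mjsm qmfzw fimt ibfj hccc onqdw mhmft xtj
Hunk 7: at line 6 remove [mjsm,qmfzw,fimt] add [duid] -> 13 lines: uhjr tnmo mbvq xzs ykszp scib yiaxa duid ibfj hccc onqdw mhmft xtj
Final line 6: scib

Answer: scib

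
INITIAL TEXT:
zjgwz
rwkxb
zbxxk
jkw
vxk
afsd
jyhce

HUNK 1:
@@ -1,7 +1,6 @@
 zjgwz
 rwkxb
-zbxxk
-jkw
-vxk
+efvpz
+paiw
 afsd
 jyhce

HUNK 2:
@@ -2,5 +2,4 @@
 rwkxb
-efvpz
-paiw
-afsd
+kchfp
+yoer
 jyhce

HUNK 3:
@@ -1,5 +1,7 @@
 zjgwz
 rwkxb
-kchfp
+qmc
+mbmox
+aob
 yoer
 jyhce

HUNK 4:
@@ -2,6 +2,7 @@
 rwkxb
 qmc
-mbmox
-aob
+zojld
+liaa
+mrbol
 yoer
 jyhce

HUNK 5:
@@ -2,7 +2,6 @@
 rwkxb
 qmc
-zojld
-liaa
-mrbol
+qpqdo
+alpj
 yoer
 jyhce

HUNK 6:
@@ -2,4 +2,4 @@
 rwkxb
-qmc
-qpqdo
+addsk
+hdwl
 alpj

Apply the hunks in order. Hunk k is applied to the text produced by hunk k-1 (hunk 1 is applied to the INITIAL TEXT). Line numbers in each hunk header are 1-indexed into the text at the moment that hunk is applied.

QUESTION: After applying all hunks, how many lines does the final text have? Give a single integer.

Answer: 7

Derivation:
Hunk 1: at line 1 remove [zbxxk,jkw,vxk] add [efvpz,paiw] -> 6 lines: zjgwz rwkxb efvpz paiw afsd jyhce
Hunk 2: at line 2 remove [efvpz,paiw,afsd] add [kchfp,yoer] -> 5 lines: zjgwz rwkxb kchfp yoer jyhce
Hunk 3: at line 1 remove [kchfp] add [qmc,mbmox,aob] -> 7 lines: zjgwz rwkxb qmc mbmox aob yoer jyhce
Hunk 4: at line 2 remove [mbmox,aob] add [zojld,liaa,mrbol] -> 8 lines: zjgwz rwkxb qmc zojld liaa mrbol yoer jyhce
Hunk 5: at line 2 remove [zojld,liaa,mrbol] add [qpqdo,alpj] -> 7 lines: zjgwz rwkxb qmc qpqdo alpj yoer jyhce
Hunk 6: at line 2 remove [qmc,qpqdo] add [addsk,hdwl] -> 7 lines: zjgwz rwkxb addsk hdwl alpj yoer jyhce
Final line count: 7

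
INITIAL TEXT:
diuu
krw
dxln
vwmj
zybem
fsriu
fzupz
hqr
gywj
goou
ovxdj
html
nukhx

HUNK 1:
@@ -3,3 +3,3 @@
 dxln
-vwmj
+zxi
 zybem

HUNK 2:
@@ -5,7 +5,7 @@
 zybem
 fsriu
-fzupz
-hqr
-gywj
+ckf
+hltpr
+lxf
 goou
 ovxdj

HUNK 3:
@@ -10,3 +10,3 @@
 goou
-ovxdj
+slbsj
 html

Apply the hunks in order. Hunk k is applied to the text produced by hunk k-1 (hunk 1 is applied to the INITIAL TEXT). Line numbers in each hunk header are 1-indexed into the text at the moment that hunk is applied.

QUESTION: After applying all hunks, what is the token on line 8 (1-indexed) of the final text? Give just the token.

Answer: hltpr

Derivation:
Hunk 1: at line 3 remove [vwmj] add [zxi] -> 13 lines: diuu krw dxln zxi zybem fsriu fzupz hqr gywj goou ovxdj html nukhx
Hunk 2: at line 5 remove [fzupz,hqr,gywj] add [ckf,hltpr,lxf] -> 13 lines: diuu krw dxln zxi zybem fsriu ckf hltpr lxf goou ovxdj html nukhx
Hunk 3: at line 10 remove [ovxdj] add [slbsj] -> 13 lines: diuu krw dxln zxi zybem fsriu ckf hltpr lxf goou slbsj html nukhx
Final line 8: hltpr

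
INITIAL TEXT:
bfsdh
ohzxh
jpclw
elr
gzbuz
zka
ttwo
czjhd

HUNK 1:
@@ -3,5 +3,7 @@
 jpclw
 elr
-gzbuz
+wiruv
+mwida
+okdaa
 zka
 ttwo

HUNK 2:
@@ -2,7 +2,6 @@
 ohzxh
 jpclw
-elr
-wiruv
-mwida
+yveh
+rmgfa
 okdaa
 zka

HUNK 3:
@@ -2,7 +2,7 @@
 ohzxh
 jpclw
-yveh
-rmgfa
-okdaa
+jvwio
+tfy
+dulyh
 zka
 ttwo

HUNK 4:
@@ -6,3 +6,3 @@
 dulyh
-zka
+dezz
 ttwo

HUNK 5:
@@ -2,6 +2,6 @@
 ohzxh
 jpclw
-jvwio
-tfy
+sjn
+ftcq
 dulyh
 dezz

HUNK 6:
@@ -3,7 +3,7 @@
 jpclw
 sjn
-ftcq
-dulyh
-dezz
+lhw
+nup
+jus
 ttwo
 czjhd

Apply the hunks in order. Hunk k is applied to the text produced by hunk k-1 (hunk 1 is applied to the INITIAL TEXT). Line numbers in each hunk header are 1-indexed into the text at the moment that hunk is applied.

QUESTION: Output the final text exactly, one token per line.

Answer: bfsdh
ohzxh
jpclw
sjn
lhw
nup
jus
ttwo
czjhd

Derivation:
Hunk 1: at line 3 remove [gzbuz] add [wiruv,mwida,okdaa] -> 10 lines: bfsdh ohzxh jpclw elr wiruv mwida okdaa zka ttwo czjhd
Hunk 2: at line 2 remove [elr,wiruv,mwida] add [yveh,rmgfa] -> 9 lines: bfsdh ohzxh jpclw yveh rmgfa okdaa zka ttwo czjhd
Hunk 3: at line 2 remove [yveh,rmgfa,okdaa] add [jvwio,tfy,dulyh] -> 9 lines: bfsdh ohzxh jpclw jvwio tfy dulyh zka ttwo czjhd
Hunk 4: at line 6 remove [zka] add [dezz] -> 9 lines: bfsdh ohzxh jpclw jvwio tfy dulyh dezz ttwo czjhd
Hunk 5: at line 2 remove [jvwio,tfy] add [sjn,ftcq] -> 9 lines: bfsdh ohzxh jpclw sjn ftcq dulyh dezz ttwo czjhd
Hunk 6: at line 3 remove [ftcq,dulyh,dezz] add [lhw,nup,jus] -> 9 lines: bfsdh ohzxh jpclw sjn lhw nup jus ttwo czjhd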